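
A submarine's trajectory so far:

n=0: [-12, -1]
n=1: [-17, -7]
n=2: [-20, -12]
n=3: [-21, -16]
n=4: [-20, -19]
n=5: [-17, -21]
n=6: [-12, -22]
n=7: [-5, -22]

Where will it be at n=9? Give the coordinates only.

Successive displacements: [-5, -6], [-3, -5], [-1, -4], [+1, -3], [+3, -2], [+5, -1], [+7, +0] — each changes by [+2, +1].
step 8: [-5, -22] + [+9, +1] → [4, -21]
step 9: [4, -21] + [+11, +2] → [15, -19]

[15, -19]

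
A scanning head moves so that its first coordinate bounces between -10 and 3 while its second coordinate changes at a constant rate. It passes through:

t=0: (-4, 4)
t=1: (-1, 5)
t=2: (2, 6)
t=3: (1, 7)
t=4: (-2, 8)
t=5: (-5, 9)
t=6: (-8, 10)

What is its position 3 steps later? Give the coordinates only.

(-3, 13)

The first coordinate travels 3 per step and bounces off the walls at -10 and 3.
  step 7: -8 → -9
  step 8: -9 → -6
  step 9: -6 → -3
The second coordinate changes by +1 each step: at step 9 it is 13.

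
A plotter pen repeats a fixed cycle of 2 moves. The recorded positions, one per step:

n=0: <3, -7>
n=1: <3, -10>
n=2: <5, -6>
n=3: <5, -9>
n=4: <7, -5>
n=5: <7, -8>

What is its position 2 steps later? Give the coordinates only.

<9, -7>

Differencing gives <+0, -3>, <+2, +4>, <+0, -3>, <+2, +4>, <+0, -3>. This is the pattern <+0, -3>, <+2, +4> repeated.
step 6: apply <+2, +4> → <9, -4>
step 7: apply <+0, -3> → <9, -7>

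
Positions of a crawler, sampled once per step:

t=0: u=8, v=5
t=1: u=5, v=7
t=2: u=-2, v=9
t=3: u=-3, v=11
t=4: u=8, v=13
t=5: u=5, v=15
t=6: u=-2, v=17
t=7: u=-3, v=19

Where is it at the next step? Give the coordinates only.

u=8, v=21

The u coordinate repeats the cycle [8, 5, -2, -3] with period 4; step 8 mod 4 = 0, giving 8.
The v coordinate changes by +2 each step, so at step 8 it is 5 + 8·(2) = 21.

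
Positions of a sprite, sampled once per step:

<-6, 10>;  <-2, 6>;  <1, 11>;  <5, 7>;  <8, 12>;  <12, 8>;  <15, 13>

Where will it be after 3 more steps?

<26, 10>

The moves between consecutive positions are <+4, -4>, <+3, +5>, <+4, -4>, <+3, +5>, <+4, -4>, <+3, +5>; they repeat the 2-cycle [<+4, -4>, <+3, +5>].
step 7: apply <+4, -4> → <19, 9>
step 8: apply <+3, +5> → <22, 14>
step 9: apply <+4, -4> → <26, 10>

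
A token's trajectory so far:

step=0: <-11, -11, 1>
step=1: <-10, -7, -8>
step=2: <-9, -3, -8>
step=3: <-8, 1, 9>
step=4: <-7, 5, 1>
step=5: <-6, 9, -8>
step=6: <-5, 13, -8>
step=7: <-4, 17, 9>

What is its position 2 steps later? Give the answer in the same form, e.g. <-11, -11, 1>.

<-2, 25, -8>

First: linear, +1 per step → -2 at step 9.
Second: linear, +4 per step → 25 at step 9.
Third: cycles through 1, -8, -8, 9 every 4 steps. Step 9 lands at position 1 of the cycle → -8.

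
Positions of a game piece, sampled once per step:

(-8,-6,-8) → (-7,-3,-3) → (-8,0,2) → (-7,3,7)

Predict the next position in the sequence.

(-8,6,12)

First: cycles through -8, -7 every 2 steps. Step 4 lands at position 0 of the cycle → -8.
Second: linear, +3 per step → 6 at step 4.
Third: linear, +5 per step → 12 at step 4.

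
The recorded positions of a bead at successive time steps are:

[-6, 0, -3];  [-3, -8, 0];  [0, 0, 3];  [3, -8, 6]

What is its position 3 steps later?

First: linear, +3 per step → 12 at step 6.
Second: cycles through 0, -8 every 2 steps. Step 6 lands at position 0 of the cycle → 0.
Third: linear, +3 per step → 15 at step 6.

[12, 0, 15]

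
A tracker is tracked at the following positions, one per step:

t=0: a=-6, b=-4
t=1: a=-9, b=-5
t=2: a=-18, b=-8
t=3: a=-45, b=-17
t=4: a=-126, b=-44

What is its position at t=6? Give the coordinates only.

a=-1098, b=-368

Step-to-step displacements: (-3, -1), (-9, -3), (-27, -9), (-81, -27); each is 3× the previous.
step 5: a=-126, b=-44 + (-243, -81) → a=-369, b=-125
step 6: a=-369, b=-125 + (-729, -243) → a=-1098, b=-368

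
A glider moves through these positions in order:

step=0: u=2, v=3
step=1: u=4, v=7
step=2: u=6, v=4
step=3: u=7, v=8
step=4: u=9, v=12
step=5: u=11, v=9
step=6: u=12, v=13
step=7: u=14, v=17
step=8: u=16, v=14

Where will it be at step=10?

The moves between consecutive positions are (+2, +4), (+2, -3), (+1, +4), (+2, +4), (+2, -3), (+1, +4), (+2, +4), (+2, -3); they repeat the 3-cycle [(+2, +4), (+2, -3), (+1, +4)].
step 9: apply (+1, +4) → u=17, v=18
step 10: apply (+2, +4) → u=19, v=22

u=19, v=22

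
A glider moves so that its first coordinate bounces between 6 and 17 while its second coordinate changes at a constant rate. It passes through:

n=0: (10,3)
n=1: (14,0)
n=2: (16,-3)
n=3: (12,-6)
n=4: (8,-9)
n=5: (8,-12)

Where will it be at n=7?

The first coordinate reflects between 6 and 17, moving 4 per step.
  step 6: 8 → 12
  step 7: 12 → 16
The second coordinate changes by -3 each step: at step 7 it is -18.

(16,-18)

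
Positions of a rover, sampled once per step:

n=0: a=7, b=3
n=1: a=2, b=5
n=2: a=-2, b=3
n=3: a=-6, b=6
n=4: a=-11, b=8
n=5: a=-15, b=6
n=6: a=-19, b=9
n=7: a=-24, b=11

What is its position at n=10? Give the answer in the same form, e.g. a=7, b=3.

a=-37, b=14

Differencing gives (-5,+2), (-4,-2), (-4,+3), (-5,+2), (-4,-2), (-4,+3), (-5,+2). This is the pattern (-5,+2), (-4,-2), (-4,+3) repeated.
step 8: apply (-4,-2) → a=-28, b=9
step 9: apply (-4,+3) → a=-32, b=12
step 10: apply (-5,+2) → a=-37, b=14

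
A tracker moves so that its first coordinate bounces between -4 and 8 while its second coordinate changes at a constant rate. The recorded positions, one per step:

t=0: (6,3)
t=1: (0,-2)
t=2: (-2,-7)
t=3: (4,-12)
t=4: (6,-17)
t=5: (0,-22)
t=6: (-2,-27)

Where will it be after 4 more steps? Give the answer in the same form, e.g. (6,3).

(-2,-47)

The first coordinate travels 6 per step and bounces off the walls at -4 and 8.
  step 7: -2 → 4
  step 8: 4 → 6
  step 9: 6 → 0
  step 10: 0 → -2
The second coordinate changes by -5 each step: at step 10 it is -47.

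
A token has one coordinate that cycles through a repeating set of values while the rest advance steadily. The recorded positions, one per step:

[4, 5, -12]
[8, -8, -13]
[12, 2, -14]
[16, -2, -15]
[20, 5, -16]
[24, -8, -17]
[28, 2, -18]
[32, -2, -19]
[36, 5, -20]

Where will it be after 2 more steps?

[44, 2, -22]

The first coordinate changes by +4 each step, so at step 10 it is 4 + 10·(4) = 44.
The second coordinate repeats the cycle [5, -8, 2, -2] with period 4; step 10 mod 4 = 2, giving 2.
The third coordinate changes by -1 each step, so at step 10 it is -12 + 10·(-1) = -22.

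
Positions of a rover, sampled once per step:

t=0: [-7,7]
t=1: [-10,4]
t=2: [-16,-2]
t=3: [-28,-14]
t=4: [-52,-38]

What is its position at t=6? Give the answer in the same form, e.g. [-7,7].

The jumps are [-3,-3], [-6,-6], [-12,-12], [-24,-24] — a geometric progression with ratio 2.
step 5: [-52,-38] + [-48,-48] → [-100,-86]
step 6: [-100,-86] + [-96,-96] → [-196,-182]

[-196,-182]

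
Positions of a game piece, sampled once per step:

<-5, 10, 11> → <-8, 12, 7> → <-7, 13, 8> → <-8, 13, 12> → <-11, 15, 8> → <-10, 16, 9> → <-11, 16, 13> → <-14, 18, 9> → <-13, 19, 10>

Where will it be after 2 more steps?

<-17, 21, 10>

The moves between consecutive positions are <-3, +2, -4>, <+1, +1, +1>, <-1, +0, +4>, <-3, +2, -4>, <+1, +1, +1>, <-1, +0, +4>, <-3, +2, -4>, <+1, +1, +1>; they repeat the 3-cycle [<-3, +2, -4>, <+1, +1, +1>, <-1, +0, +4>].
step 9: apply <-1, +0, +4> → <-14, 19, 14>
step 10: apply <-3, +2, -4> → <-17, 21, 10>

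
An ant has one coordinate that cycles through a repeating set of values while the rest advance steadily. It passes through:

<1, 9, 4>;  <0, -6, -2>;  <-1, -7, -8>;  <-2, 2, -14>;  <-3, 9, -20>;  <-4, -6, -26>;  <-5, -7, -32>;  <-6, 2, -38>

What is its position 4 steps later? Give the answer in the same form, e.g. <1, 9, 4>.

<-10, 2, -62>

The first coordinate changes by -1 each step, so at step 11 it is 1 + 11·(-1) = -10.
The second coordinate repeats the cycle [9, -6, -7, 2] with period 4; step 11 mod 4 = 3, giving 2.
The third coordinate changes by -6 each step, so at step 11 it is 4 + 11·(-6) = -62.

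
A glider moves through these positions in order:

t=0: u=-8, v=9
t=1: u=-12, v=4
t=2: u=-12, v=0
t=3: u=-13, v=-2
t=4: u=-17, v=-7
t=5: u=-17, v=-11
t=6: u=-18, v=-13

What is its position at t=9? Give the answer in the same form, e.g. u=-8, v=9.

Differencing gives (-4, -5), (+0, -4), (-1, -2), (-4, -5), (+0, -4), (-1, -2). This is the pattern (-4, -5), (+0, -4), (-1, -2) repeated.
step 7: apply (-4, -5) → u=-22, v=-18
step 8: apply (+0, -4) → u=-22, v=-22
step 9: apply (-1, -2) → u=-23, v=-24

u=-23, v=-24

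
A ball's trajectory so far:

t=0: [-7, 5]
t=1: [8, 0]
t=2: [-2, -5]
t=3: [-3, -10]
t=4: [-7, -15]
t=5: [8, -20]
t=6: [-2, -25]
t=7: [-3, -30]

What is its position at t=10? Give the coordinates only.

First: cycles through -7, 8, -2, -3 every 4 steps. Step 10 lands at position 2 of the cycle → -2.
Second: linear, -5 per step → -45 at step 10.

[-2, -45]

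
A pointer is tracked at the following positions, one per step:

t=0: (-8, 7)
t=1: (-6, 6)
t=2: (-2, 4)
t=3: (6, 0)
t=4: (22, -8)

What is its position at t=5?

(54, -24)

Step-to-step displacements: (+2, -1), (+4, -2), (+8, -4), (+16, -8); each is 2× the previous.
step 5: (22, -8) + (+32, -16) → (54, -24)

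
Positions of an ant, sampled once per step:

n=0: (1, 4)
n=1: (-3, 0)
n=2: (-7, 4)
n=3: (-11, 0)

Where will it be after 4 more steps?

(-27, 0)

The first coordinate changes by -4 each step, so at step 7 it is 1 + 7·(-4) = -27.
The second coordinate repeats the cycle [4, 0] with period 2; step 7 mod 2 = 1, giving 0.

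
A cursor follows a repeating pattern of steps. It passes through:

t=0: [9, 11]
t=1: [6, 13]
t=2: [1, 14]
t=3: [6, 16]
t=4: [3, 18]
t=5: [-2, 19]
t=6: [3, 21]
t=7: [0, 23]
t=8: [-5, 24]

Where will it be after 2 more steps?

[-3, 28]

Step-to-step displacements: [-3, +2], [-5, +1], [+5, +2], [-3, +2], [-5, +1], [+5, +2], [-3, +2], [-5, +1] — a repeating cycle of length 3.
step 9: apply [+5, +2] → [0, 26]
step 10: apply [-3, +2] → [-3, 28]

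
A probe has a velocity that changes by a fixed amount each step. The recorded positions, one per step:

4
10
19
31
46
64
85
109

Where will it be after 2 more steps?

166

Successive displacements: +6, +9, +12, +15, +18, +21, +24 — each changes by +3.
step 8: 109 + 27 → 136
step 9: 136 + 30 → 166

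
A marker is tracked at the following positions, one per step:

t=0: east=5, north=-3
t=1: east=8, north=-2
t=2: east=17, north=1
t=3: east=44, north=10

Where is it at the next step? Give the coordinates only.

east=125, north=37

Step-to-step displacements: (+3, +1), (+9, +3), (+27, +9); each is 3× the previous.
step 4: east=44, north=10 + (+81, +27) → east=125, north=37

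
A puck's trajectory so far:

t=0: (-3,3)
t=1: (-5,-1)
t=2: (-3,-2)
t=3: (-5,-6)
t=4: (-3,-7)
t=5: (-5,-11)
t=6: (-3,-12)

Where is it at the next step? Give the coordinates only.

(-5,-16)

The moves between consecutive positions are (-2,-4), (+2,-1), (-2,-4), (+2,-1), (-2,-4), (+2,-1); they repeat the 2-cycle [(-2,-4), (+2,-1)].
step 7: apply (-2,-4) → (-5,-16)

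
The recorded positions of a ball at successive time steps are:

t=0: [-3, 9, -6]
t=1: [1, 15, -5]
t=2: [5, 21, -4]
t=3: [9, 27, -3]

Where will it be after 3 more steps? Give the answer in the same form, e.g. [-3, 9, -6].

The position changes by [+4, +6, +1] every step.
step 4: [9, 27, -3] + [+4, +6, +1] → [13, 33, -2]
step 5: [13, 33, -2] + [+4, +6, +1] → [17, 39, -1]
step 6: [17, 39, -1] + [+4, +6, +1] → [21, 45, 0]

[21, 45, 0]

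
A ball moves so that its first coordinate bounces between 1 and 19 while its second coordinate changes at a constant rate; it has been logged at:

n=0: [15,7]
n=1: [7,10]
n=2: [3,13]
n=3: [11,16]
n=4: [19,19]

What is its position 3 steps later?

The first coordinate reflects between 1 and 19, moving 8 per step.
  step 5: 19 → 11
  step 6: 11 → 3
  step 7: 3 → 7
The second coordinate changes by +3 each step: at step 7 it is 28.

[7,28]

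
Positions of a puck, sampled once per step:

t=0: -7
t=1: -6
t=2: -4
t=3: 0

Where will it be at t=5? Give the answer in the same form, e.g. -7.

Step-to-step displacements: +1, +2, +4; each is 2× the previous.
step 4: 0 + 8 → 8
step 5: 8 + 16 → 24

24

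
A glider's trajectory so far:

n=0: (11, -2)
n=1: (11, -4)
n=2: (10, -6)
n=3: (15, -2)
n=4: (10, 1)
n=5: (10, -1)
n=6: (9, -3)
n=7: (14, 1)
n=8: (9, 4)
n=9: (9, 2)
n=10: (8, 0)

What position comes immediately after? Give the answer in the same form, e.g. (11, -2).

(13, 4)

The moves between consecutive positions are (+0, -2), (-1, -2), (+5, +4), (-5, +3), (+0, -2), (-1, -2), (+5, +4), (-5, +3), (+0, -2), (-1, -2); they repeat the 4-cycle [(+0, -2), (-1, -2), (+5, +4), (-5, +3)].
step 11: apply (+5, +4) → (13, 4)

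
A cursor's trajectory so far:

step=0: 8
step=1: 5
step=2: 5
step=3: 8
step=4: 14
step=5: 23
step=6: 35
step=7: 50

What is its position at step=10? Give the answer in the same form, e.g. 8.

First differences are -3, +0, +3, +6, +9, +12, +15; their common second difference is +3 (constant acceleration).
step 8: 50 + 18 → 68
step 9: 68 + 21 → 89
step 10: 89 + 24 → 113

113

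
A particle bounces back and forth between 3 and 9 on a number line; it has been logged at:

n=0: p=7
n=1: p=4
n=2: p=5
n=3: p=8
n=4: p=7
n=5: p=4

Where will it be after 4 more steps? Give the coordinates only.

The value travels 3 per step and bounces off the walls at 3 and 9.
  step 6: 4 → 5
  step 7: 5 → 8
  step 8: 8 → 7
  step 9: 7 → 4

p=4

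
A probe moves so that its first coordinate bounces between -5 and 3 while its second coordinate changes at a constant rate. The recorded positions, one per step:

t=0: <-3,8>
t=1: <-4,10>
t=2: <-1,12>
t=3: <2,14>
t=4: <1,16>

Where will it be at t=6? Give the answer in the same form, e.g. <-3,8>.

The first coordinate reflects between -5 and 3, moving 3 per step.
  step 5: 1 → -2
  step 6: -2 → -5
The second coordinate changes by +2 each step: at step 6 it is 20.

<-5,20>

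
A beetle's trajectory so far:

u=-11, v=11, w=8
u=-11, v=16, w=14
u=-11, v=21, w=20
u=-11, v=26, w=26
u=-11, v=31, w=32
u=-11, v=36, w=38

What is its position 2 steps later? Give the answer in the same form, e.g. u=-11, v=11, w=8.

u=-11, v=46, w=50

Each step adds (+0,+5,+6) to the position.
step 6: u=-11, v=36, w=38 + (+0,+5,+6) → u=-11, v=41, w=44
step 7: u=-11, v=41, w=44 + (+0,+5,+6) → u=-11, v=46, w=50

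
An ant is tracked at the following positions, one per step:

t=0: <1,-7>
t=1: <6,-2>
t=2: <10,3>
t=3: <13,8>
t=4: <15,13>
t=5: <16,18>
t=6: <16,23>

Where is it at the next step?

Taking differences between consecutive positions: <+5,+5>, <+4,+5>, <+3,+5>, <+2,+5>, <+1,+5>, <+0,+5>. These grow by <-1,+0> each step.
step 7: <16,23> + <-1,+5> → <15,28>

<15,28>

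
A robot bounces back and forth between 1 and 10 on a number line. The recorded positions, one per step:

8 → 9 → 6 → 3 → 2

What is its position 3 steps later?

The value travels 3 per step and bounces off the walls at 1 and 10.
  step 5: 2 → 5
  step 6: 5 → 8
  step 7: 8 → 9

9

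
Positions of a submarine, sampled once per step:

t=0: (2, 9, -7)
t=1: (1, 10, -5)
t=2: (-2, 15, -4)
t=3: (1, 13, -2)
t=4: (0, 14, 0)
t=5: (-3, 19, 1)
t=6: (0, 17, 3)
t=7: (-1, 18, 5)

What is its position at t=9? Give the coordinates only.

(-1, 21, 8)

Step-to-step displacements: (-1, +1, +2), (-3, +5, +1), (+3, -2, +2), (-1, +1, +2), (-3, +5, +1), (+3, -2, +2), (-1, +1, +2) — a repeating cycle of length 3.
step 8: apply (-3, +5, +1) → (-4, 23, 6)
step 9: apply (+3, -2, +2) → (-1, 21, 8)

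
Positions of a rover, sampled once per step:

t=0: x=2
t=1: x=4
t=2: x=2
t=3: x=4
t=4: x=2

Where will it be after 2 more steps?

x=2

Consecutive displacements +2, -2, +2, -2 scale by a factor of -1 each step.
step 5: 2 + 2 → x=4
step 6: 4 − 2 → x=2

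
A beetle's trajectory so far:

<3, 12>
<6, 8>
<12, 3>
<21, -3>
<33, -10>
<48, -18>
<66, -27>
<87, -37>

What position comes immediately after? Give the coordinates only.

Taking differences between consecutive positions: <+3, -4>, <+6, -5>, <+9, -6>, <+12, -7>, <+15, -8>, <+18, -9>, <+21, -10>. These grow by <+3, -1> each step.
step 8: <87, -37> + <+24, -11> → <111, -48>

<111, -48>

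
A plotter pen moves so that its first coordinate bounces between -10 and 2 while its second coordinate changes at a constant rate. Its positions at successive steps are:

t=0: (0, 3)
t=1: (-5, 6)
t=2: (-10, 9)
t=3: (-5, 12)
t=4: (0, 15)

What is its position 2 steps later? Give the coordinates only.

(-6, 21)

The first coordinate travels 5 per step and bounces off the walls at -10 and 2.
  step 5: 0 → -1
  step 6: -1 → -6
The second coordinate changes by +3 each step: at step 6 it is 21.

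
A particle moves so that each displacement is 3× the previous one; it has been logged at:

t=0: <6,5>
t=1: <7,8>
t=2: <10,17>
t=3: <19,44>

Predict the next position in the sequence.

<46,125>

Step-to-step displacements: <+1,+3>, <+3,+9>, <+9,+27>; each is 3× the previous.
step 4: <19,44> + <+27,+81> → <46,125>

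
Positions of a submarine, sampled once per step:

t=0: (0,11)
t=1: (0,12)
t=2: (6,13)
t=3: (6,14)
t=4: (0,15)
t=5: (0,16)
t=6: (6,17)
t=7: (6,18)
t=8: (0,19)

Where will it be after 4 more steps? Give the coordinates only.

(0,23)

The first coordinate repeats the cycle [0, 0, 6, 6] with period 4; step 12 mod 4 = 0, giving 0.
The second coordinate changes by +1 each step, so at step 12 it is 11 + 12·(1) = 23.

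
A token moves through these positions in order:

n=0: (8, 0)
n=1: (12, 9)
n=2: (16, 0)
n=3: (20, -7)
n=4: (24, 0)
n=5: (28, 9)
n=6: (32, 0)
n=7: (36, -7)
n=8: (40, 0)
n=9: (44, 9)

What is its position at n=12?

The first coordinate changes by +4 each step, so at step 12 it is 8 + 12·(4) = 56.
The second coordinate repeats the cycle [0, 9, 0, -7] with period 4; step 12 mod 4 = 0, giving 0.

(56, 0)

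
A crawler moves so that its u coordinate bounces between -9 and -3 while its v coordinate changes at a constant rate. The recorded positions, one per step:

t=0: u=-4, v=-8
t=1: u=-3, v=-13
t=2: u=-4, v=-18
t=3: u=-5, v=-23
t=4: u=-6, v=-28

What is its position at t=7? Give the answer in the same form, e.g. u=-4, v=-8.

The u coordinate reflects between -9 and -3, moving 1 per step.
  step 5: -6 → -7
  step 6: -7 → -8
  step 7: -8 → -9
The v coordinate changes by -5 each step: at step 7 it is -43.

u=-9, v=-43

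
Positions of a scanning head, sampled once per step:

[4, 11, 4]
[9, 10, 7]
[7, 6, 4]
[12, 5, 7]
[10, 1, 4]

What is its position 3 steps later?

[18, -5, 7]

The moves between consecutive positions are [+5, -1, +3], [-2, -4, -3], [+5, -1, +3], [-2, -4, -3]; they repeat the 2-cycle [[+5, -1, +3], [-2, -4, -3]].
step 5: apply [+5, -1, +3] → [15, 0, 7]
step 6: apply [-2, -4, -3] → [13, -4, 4]
step 7: apply [+5, -1, +3] → [18, -5, 7]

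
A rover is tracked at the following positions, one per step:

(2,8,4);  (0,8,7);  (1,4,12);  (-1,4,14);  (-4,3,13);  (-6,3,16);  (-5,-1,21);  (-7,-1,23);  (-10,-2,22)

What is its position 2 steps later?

The moves between consecutive positions are (-2,+0,+3), (+1,-4,+5), (-2,+0,+2), (-3,-1,-1), (-2,+0,+3), (+1,-4,+5), (-2,+0,+2), (-3,-1,-1); they repeat the 4-cycle [(-2,+0,+3), (+1,-4,+5), (-2,+0,+2), (-3,-1,-1)].
step 9: apply (-2,+0,+3) → (-12,-2,25)
step 10: apply (+1,-4,+5) → (-11,-6,30)

(-11,-6,30)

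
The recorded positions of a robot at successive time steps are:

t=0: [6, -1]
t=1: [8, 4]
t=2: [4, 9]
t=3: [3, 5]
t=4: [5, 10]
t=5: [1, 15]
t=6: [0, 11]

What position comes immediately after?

[2, 16]

Differencing gives [+2, +5], [-4, +5], [-1, -4], [+2, +5], [-4, +5], [-1, -4]. This is the pattern [+2, +5], [-4, +5], [-1, -4] repeated.
step 7: apply [+2, +5] → [2, 16]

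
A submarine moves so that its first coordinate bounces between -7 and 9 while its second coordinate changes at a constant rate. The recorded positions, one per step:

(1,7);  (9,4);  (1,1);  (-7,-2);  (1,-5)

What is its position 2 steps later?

(1,-11)

The first coordinate travels 8 per step and bounces off the walls at -7 and 9.
  step 5: 1 → 9
  step 6: 9 → 1
The second coordinate changes by -3 each step: at step 6 it is -11.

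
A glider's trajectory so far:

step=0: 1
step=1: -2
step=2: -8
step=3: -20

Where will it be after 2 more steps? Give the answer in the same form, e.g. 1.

Consecutive displacements -3, -6, -12 scale by a factor of 2 each step.
step 4: -20 − 24 → -44
step 5: -44 − 48 → -92

-92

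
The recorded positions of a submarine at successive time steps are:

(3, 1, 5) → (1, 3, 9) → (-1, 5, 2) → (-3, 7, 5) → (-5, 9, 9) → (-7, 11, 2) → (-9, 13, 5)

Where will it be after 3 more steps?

(-15, 19, 5)

The first coordinate changes by -2 each step, so at step 9 it is 3 + 9·(-2) = -15.
The second coordinate changes by +2 each step, so at step 9 it is 1 + 9·(2) = 19.
The third coordinate repeats the cycle [5, 9, 2] with period 3; step 9 mod 3 = 0, giving 5.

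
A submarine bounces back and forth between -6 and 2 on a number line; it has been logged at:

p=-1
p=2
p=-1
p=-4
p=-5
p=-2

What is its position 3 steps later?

p=-3

The value reflects between -6 and 2, moving 3 per step.
  step 6: -2 → 1
  step 7: 1 → 0
  step 8: 0 → -3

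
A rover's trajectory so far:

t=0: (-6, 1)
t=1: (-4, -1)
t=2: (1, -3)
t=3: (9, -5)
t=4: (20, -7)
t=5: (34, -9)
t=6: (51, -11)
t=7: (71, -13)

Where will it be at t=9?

Taking differences between consecutive positions: (+2, -2), (+5, -2), (+8, -2), (+11, -2), (+14, -2), (+17, -2), (+20, -2). These grow by (+3, +0) each step.
step 8: (71, -13) + (+23, -2) → (94, -15)
step 9: (94, -15) + (+26, -2) → (120, -17)

(120, -17)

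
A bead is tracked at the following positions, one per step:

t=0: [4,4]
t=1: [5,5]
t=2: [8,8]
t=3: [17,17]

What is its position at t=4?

[44,44]

Consecutive displacements [+1,+1], [+3,+3], [+9,+9] scale by a factor of 3 each step.
step 4: [17,17] + [+27,+27] → [44,44]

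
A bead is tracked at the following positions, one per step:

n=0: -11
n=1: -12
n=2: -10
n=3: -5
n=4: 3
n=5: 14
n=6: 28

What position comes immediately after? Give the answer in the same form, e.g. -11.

45

Successive displacements: -1, +2, +5, +8, +11, +14 — each changes by +3.
step 7: 28 + 17 → 45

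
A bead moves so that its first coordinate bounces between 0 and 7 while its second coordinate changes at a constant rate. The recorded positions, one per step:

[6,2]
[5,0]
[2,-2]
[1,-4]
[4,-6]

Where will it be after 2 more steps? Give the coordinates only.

[4,-10]

The first coordinate travels 3 per step and bounces off the walls at 0 and 7.
  step 5: 4 → 7
  step 6: 7 → 4
The second coordinate changes by -2 each step: at step 6 it is -10.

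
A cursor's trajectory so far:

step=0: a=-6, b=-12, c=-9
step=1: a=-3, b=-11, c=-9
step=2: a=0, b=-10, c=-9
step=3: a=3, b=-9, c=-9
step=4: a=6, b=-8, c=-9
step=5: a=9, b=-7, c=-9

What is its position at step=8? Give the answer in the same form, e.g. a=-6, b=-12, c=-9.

The position changes by (+3, +1, +0) every step.
step 6: a=9, b=-7, c=-9 + (+3, +1, +0) → a=12, b=-6, c=-9
step 7: a=12, b=-6, c=-9 + (+3, +1, +0) → a=15, b=-5, c=-9
step 8: a=15, b=-5, c=-9 + (+3, +1, +0) → a=18, b=-4, c=-9

a=18, b=-4, c=-9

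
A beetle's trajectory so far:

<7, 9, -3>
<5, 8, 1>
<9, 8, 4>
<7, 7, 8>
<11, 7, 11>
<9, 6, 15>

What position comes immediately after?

<13, 6, 18>

Differencing gives <-2, -1, +4>, <+4, +0, +3>, <-2, -1, +4>, <+4, +0, +3>, <-2, -1, +4>. This is the pattern <-2, -1, +4>, <+4, +0, +3> repeated.
step 6: apply <+4, +0, +3> → <13, 6, 18>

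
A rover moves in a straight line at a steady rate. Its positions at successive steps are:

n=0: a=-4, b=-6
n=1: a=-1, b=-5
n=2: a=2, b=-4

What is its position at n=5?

Each step adds (+3, +1) to the position.
step 3: a=2, b=-4 + (+3, +1) → a=5, b=-3
step 4: a=5, b=-3 + (+3, +1) → a=8, b=-2
step 5: a=8, b=-2 + (+3, +1) → a=11, b=-1

a=11, b=-1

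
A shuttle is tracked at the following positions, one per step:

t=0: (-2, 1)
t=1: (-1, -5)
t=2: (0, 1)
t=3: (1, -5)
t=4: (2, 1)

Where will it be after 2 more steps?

(4, 1)

First: linear, +1 per step → 4 at step 6.
Second: cycles through 1, -5 every 2 steps. Step 6 lands at position 0 of the cycle → 1.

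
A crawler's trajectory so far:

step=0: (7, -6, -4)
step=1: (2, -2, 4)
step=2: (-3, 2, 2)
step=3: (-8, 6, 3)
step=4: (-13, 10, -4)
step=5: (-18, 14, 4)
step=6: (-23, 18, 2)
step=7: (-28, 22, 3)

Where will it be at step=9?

(-38, 30, 4)

The first coordinate changes by -5 each step, so at step 9 it is 7 + 9·(-5) = -38.
The second coordinate changes by +4 each step, so at step 9 it is -6 + 9·(4) = 30.
The third coordinate repeats the cycle [-4, 4, 2, 3] with period 4; step 9 mod 4 = 1, giving 4.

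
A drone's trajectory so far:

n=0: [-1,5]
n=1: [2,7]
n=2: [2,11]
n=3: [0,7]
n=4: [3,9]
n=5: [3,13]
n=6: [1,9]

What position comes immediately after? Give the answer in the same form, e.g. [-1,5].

[4,11]

Differencing gives [+3,+2], [+0,+4], [-2,-4], [+3,+2], [+0,+4], [-2,-4]. This is the pattern [+3,+2], [+0,+4], [-2,-4] repeated.
step 7: apply [+3,+2] → [4,11]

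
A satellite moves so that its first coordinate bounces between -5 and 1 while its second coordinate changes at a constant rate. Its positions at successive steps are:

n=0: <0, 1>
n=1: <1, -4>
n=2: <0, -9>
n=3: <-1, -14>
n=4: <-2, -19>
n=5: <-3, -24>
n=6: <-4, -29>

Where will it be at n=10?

<-2, -49>

The first coordinate travels 1 per step and bounces off the walls at -5 and 1.
  step 7: -4 → -5
  step 8: -5 → -4
  step 9: -4 → -3
  step 10: -3 → -2
The second coordinate changes by -5 each step: at step 10 it is -49.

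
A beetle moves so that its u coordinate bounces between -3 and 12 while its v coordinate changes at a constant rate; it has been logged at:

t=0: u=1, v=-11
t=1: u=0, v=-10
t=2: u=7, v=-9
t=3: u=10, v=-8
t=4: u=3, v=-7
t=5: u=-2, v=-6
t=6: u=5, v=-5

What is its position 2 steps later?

u=5, v=-3

The u coordinate travels 7 per step and bounces off the walls at -3 and 12.
  step 7: 5 → 12
  step 8: 12 → 5
The v coordinate changes by +1 each step: at step 8 it is -3.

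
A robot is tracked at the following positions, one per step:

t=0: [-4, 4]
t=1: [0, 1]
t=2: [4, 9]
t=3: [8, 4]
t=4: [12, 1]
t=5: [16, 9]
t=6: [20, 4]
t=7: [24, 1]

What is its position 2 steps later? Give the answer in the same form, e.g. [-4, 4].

The first coordinate changes by +4 each step, so at step 9 it is -4 + 9·(4) = 32.
The second coordinate repeats the cycle [4, 1, 9] with period 3; step 9 mod 3 = 0, giving 4.

[32, 4]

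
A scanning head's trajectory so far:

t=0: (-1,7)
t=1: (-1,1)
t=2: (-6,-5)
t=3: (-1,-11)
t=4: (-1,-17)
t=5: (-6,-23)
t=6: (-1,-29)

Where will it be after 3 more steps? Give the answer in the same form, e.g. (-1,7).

(-1,-47)

First: cycles through -1, -1, -6 every 3 steps. Step 9 lands at position 0 of the cycle → -1.
Second: linear, -6 per step → -47 at step 9.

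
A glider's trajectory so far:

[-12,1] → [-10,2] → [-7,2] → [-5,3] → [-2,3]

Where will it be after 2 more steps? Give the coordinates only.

[3,4]

The moves between consecutive positions are [+2,+1], [+3,+0], [+2,+1], [+3,+0]; they repeat the 2-cycle [[+2,+1], [+3,+0]].
step 5: apply [+2,+1] → [0,4]
step 6: apply [+3,+0] → [3,4]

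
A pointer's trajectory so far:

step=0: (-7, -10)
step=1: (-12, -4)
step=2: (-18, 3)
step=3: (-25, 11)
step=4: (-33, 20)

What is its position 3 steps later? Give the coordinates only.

(-63, 53)

First differences are (-5, +6), (-6, +7), (-7, +8), (-8, +9); their common second difference is (-1, +1) (constant acceleration).
step 5: (-33, 20) + (-9, +10) → (-42, 30)
step 6: (-42, 30) + (-10, +11) → (-52, 41)
step 7: (-52, 41) + (-11, +12) → (-63, 53)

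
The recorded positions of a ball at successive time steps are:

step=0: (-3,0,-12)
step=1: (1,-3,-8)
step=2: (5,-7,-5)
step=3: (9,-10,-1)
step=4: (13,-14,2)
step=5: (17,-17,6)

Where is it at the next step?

(21,-21,9)

The moves between consecutive positions are (+4,-3,+4), (+4,-4,+3), (+4,-3,+4), (+4,-4,+3), (+4,-3,+4); they repeat the 2-cycle [(+4,-3,+4), (+4,-4,+3)].
step 6: apply (+4,-4,+3) → (21,-21,9)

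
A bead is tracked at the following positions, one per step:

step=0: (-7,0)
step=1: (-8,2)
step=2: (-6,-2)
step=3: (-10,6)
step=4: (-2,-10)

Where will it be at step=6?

The jumps are (-1,+2), (+2,-4), (-4,+8), (+8,-16) — a geometric progression with ratio -2.
step 5: (-2,-10) + (-16,+32) → (-18,22)
step 6: (-18,22) + (+32,-64) → (14,-42)

(14,-42)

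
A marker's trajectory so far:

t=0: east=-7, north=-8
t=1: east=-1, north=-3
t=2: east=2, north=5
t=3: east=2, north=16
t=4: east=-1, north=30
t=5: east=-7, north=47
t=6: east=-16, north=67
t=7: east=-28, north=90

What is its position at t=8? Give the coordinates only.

east=-43, north=116

Taking differences between consecutive positions: (+6,+5), (+3,+8), (+0,+11), (-3,+14), (-6,+17), (-9,+20), (-12,+23). These grow by (-3,+3) each step.
step 8: east=-28, north=90 + (-15,+26) → east=-43, north=116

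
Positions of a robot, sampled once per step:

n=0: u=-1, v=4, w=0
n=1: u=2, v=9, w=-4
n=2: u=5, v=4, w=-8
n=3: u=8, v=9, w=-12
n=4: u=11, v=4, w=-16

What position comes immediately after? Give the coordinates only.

u=14, v=9, w=-20

U: linear, +3 per step → 14 at step 5.
V: cycles through 4, 9 every 2 steps. Step 5 lands at position 1 of the cycle → 9.
W: linear, -4 per step → -20 at step 5.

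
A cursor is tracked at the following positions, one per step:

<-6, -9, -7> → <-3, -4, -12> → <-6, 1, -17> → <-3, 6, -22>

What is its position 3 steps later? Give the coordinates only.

First: cycles through -6, -3 every 2 steps. Step 6 lands at position 0 of the cycle → -6.
Second: linear, +5 per step → 21 at step 6.
Third: linear, -5 per step → -37 at step 6.

<-6, 21, -37>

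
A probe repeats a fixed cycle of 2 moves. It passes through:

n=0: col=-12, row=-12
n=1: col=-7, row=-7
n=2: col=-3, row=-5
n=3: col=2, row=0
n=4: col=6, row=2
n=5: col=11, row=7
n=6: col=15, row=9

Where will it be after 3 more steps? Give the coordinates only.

col=29, row=21

The moves between consecutive positions are (+5,+5), (+4,+2), (+5,+5), (+4,+2), (+5,+5), (+4,+2); they repeat the 2-cycle [(+5,+5), (+4,+2)].
step 7: apply (+5,+5) → col=20, row=14
step 8: apply (+4,+2) → col=24, row=16
step 9: apply (+5,+5) → col=29, row=21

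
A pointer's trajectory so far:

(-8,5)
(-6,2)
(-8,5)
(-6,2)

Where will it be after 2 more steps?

(-6,2)

Step-to-step displacements: (+2,-3), (-2,+3), (+2,-3); each is -1× the previous.
step 4: (-6,2) + (-2,+3) → (-8,5)
step 5: (-8,5) + (+2,-3) → (-6,2)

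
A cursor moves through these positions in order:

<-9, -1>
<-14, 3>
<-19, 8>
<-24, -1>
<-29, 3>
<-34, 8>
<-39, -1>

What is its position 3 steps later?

<-54, -1>

The first coordinate changes by -5 each step, so at step 9 it is -9 + 9·(-5) = -54.
The second coordinate repeats the cycle [-1, 3, 8] with period 3; step 9 mod 3 = 0, giving -1.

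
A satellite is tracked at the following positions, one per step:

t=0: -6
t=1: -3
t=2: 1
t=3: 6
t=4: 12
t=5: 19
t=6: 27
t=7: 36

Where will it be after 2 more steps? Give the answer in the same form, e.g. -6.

Successive displacements: +3, +4, +5, +6, +7, +8, +9 — each changes by +1.
step 8: 36 + 10 → 46
step 9: 46 + 11 → 57

57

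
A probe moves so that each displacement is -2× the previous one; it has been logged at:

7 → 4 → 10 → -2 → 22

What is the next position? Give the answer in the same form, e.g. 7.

Consecutive displacements -3, +6, -12, +24 scale by a factor of -2 each step.
step 5: 22 − 48 → -26

-26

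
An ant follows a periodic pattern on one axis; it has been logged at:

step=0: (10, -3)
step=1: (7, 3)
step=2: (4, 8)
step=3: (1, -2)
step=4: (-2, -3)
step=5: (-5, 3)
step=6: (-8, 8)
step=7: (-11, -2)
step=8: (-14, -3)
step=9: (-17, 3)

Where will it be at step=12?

(-26, -3)

First: linear, -3 per step → -26 at step 12.
Second: cycles through -3, 3, 8, -2 every 4 steps. Step 12 lands at position 0 of the cycle → -3.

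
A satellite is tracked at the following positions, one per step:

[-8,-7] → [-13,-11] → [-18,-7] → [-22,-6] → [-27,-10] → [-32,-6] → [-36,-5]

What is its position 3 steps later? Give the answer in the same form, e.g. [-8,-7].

Step-to-step displacements: [-5,-4], [-5,+4], [-4,+1], [-5,-4], [-5,+4], [-4,+1] — a repeating cycle of length 3.
step 7: apply [-5,-4] → [-41,-9]
step 8: apply [-5,+4] → [-46,-5]
step 9: apply [-4,+1] → [-50,-4]

[-50,-4]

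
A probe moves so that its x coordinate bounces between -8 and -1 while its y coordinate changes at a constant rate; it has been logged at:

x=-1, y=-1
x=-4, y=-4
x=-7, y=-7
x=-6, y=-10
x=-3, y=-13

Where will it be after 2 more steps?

x=-5, y=-19

The x coordinate reflects between -8 and -1, moving 3 per step.
  step 5: -3 → -2
  step 6: -2 → -5
The y coordinate changes by -3 each step: at step 6 it is -19.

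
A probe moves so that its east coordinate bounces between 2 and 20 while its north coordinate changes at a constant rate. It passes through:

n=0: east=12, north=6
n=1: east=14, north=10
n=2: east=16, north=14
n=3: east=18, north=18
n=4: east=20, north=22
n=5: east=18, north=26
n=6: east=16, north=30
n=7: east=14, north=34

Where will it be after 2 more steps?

The east coordinate travels 2 per step and bounces off the walls at 2 and 20.
  step 8: 14 → 12
  step 9: 12 → 10
The north coordinate changes by +4 each step: at step 9 it is 42.

east=10, north=42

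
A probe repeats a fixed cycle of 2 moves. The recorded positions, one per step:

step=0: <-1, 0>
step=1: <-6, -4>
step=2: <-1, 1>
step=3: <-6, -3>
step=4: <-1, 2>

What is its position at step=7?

The moves between consecutive positions are <-5, -4>, <+5, +5>, <-5, -4>, <+5, +5>; they repeat the 2-cycle [<-5, -4>, <+5, +5>].
step 5: apply <-5, -4> → <-6, -2>
step 6: apply <+5, +5> → <-1, 3>
step 7: apply <-5, -4> → <-6, -1>

<-6, -1>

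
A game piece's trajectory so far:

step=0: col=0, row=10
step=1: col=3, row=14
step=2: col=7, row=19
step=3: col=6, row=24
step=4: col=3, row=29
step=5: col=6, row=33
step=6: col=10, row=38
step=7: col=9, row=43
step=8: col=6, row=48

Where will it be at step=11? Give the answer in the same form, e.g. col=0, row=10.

Differencing gives (+3,+4), (+4,+5), (-1,+5), (-3,+5), (+3,+4), (+4,+5), (-1,+5), (-3,+5). This is the pattern (+3,+4), (+4,+5), (-1,+5), (-3,+5) repeated.
step 9: apply (+3,+4) → col=9, row=52
step 10: apply (+4,+5) → col=13, row=57
step 11: apply (-1,+5) → col=12, row=62

col=12, row=62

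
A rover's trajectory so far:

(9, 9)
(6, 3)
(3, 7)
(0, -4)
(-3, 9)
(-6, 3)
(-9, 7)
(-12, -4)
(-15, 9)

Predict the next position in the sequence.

(-18, 3)

The first coordinate changes by -3 each step, so at step 9 it is 9 + 9·(-3) = -18.
The second coordinate repeats the cycle [9, 3, 7, -4] with period 4; step 9 mod 4 = 1, giving 3.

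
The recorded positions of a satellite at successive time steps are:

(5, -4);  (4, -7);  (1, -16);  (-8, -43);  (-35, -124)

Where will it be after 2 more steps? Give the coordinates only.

(-359, -1096)

Consecutive displacements (-1, -3), (-3, -9), (-9, -27), (-27, -81) scale by a factor of 3 each step.
step 5: (-35, -124) + (-81, -243) → (-116, -367)
step 6: (-116, -367) + (-243, -729) → (-359, -1096)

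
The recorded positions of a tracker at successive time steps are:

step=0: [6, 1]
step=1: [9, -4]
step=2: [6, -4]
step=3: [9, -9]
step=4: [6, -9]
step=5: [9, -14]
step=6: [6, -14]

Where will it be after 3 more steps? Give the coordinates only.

The moves between consecutive positions are [+3, -5], [-3, +0], [+3, -5], [-3, +0], [+3, -5], [-3, +0]; they repeat the 2-cycle [[+3, -5], [-3, +0]].
step 7: apply [+3, -5] → [9, -19]
step 8: apply [-3, +0] → [6, -19]
step 9: apply [+3, -5] → [9, -24]

[9, -24]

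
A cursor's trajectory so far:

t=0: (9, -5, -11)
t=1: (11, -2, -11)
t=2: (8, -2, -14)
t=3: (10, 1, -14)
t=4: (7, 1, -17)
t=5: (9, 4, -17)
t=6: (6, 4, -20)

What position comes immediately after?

(8, 7, -20)

The moves between consecutive positions are (+2, +3, +0), (-3, +0, -3), (+2, +3, +0), (-3, +0, -3), (+2, +3, +0), (-3, +0, -3); they repeat the 2-cycle [(+2, +3, +0), (-3, +0, -3)].
step 7: apply (+2, +3, +0) → (8, 7, -20)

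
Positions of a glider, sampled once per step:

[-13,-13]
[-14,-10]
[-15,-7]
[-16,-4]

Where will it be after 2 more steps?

Constant displacement of [-1,+3] per step.
step 4: [-16,-4] + [-1,+3] → [-17,-1]
step 5: [-17,-1] + [-1,+3] → [-18,2]

[-18,2]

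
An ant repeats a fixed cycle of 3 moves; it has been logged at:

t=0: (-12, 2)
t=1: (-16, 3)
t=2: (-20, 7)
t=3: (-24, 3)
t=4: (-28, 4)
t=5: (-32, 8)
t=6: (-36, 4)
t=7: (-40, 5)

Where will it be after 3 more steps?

Step-to-step displacements: (-4, +1), (-4, +4), (-4, -4), (-4, +1), (-4, +4), (-4, -4), (-4, +1) — a repeating cycle of length 3.
step 8: apply (-4, +4) → (-44, 9)
step 9: apply (-4, -4) → (-48, 5)
step 10: apply (-4, +1) → (-52, 6)

(-52, 6)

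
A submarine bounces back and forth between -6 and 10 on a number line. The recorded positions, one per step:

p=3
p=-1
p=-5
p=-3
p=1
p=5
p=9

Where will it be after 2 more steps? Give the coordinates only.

The value travels 4 per step and bounces off the walls at -6 and 10.
  step 7: 9 → 7
  step 8: 7 → 3

p=3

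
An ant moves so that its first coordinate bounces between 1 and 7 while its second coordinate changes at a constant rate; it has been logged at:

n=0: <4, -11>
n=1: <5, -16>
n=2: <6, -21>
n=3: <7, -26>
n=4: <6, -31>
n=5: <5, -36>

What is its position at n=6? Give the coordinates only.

<4, -41>

The first coordinate travels 1 per step and bounces off the walls at 1 and 7.
  step 6: 5 → 4
The second coordinate changes by -5 each step: at step 6 it is -41.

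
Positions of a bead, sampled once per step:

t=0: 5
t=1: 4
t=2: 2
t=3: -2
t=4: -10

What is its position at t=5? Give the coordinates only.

Step-to-step displacements: -1, -2, -4, -8; each is 2× the previous.
step 5: -10 − 16 → -26

-26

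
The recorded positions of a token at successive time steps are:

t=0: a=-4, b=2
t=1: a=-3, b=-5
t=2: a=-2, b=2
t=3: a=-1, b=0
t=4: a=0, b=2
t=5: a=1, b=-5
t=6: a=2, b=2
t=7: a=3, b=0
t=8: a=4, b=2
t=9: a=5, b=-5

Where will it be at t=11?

A: linear, +1 per step → 7 at step 11.
B: cycles through 2, -5, 2, 0 every 4 steps. Step 11 lands at position 3 of the cycle → 0.

a=7, b=0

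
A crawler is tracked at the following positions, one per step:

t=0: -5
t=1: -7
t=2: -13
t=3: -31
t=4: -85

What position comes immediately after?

Step-to-step displacements: -2, -6, -18, -54; each is 3× the previous.
step 5: -85 − 162 → -247

-247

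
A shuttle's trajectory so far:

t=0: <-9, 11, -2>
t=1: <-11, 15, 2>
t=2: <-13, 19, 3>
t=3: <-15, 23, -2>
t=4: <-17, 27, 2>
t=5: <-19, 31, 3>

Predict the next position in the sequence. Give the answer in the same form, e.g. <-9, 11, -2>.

<-21, 35, -2>

The first coordinate changes by -2 each step, so at step 6 it is -9 + 6·(-2) = -21.
The second coordinate changes by +4 each step, so at step 6 it is 11 + 6·(4) = 35.
The third coordinate repeats the cycle [-2, 2, 3] with period 3; step 6 mod 3 = 0, giving -2.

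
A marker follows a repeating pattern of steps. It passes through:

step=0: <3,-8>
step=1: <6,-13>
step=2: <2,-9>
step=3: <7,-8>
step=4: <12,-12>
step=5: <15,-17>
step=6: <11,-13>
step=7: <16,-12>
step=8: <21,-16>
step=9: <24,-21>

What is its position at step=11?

<25,-16>

Step-to-step displacements: <+3,-5>, <-4,+4>, <+5,+1>, <+5,-4>, <+3,-5>, <-4,+4>, <+5,+1>, <+5,-4>, <+3,-5> — a repeating cycle of length 4.
step 10: apply <-4,+4> → <20,-17>
step 11: apply <+5,+1> → <25,-16>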